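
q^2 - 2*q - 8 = (q - 4)*(q + 2)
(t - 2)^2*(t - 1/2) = t^3 - 9*t^2/2 + 6*t - 2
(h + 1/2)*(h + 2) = h^2 + 5*h/2 + 1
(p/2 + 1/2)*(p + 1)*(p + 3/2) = p^3/2 + 7*p^2/4 + 2*p + 3/4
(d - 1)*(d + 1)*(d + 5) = d^3 + 5*d^2 - d - 5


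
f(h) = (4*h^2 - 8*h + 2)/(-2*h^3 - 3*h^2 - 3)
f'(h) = (8*h - 8)/(-2*h^3 - 3*h^2 - 3) + (6*h^2 + 6*h)*(4*h^2 - 8*h + 2)/(-2*h^3 - 3*h^2 - 3)^2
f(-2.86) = 2.99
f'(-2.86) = 3.36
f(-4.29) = 1.10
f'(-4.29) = 0.51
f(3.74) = -0.19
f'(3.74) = -0.01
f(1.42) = 0.09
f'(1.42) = -0.35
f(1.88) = -0.04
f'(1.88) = -0.21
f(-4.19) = 1.16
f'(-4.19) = 0.56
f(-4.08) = 1.22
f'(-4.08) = 0.62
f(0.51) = 0.26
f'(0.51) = 0.68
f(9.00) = -0.15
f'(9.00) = 0.01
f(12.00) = -0.12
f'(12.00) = 0.01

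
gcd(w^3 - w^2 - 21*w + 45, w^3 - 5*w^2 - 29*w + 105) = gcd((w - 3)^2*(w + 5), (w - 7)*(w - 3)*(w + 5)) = w^2 + 2*w - 15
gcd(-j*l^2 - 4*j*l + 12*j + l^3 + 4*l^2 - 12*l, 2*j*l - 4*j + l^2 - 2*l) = l - 2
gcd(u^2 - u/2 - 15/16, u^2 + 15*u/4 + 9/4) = u + 3/4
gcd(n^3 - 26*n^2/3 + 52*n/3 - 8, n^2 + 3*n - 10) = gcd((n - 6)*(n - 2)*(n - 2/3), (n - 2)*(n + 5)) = n - 2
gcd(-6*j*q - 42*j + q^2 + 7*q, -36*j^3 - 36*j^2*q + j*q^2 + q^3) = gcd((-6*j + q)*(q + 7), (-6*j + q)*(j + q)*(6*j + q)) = -6*j + q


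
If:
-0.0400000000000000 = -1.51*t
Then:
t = 0.03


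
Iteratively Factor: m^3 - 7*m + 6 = (m + 3)*(m^2 - 3*m + 2) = (m - 1)*(m + 3)*(m - 2)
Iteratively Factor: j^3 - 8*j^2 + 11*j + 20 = (j - 4)*(j^2 - 4*j - 5) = (j - 5)*(j - 4)*(j + 1)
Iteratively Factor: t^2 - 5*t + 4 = (t - 1)*(t - 4)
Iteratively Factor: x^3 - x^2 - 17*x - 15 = (x + 3)*(x^2 - 4*x - 5) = (x + 1)*(x + 3)*(x - 5)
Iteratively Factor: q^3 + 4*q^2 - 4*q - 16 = (q + 2)*(q^2 + 2*q - 8) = (q + 2)*(q + 4)*(q - 2)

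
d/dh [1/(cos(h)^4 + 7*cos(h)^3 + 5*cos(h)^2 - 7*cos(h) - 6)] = (-4 + 17*cos(h)/sin(h)^2 - 3/sin(h)^2)/((cos(h) + 1)*(cos(h) + 6)^2*sin(h))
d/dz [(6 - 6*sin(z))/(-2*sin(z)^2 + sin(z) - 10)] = 6*(4*sin(z) + cos(2*z) + 8)*cos(z)/(-sin(z) - cos(2*z) + 11)^2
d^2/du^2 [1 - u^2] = -2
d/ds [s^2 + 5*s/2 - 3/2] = 2*s + 5/2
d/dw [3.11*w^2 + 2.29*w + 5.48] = 6.22*w + 2.29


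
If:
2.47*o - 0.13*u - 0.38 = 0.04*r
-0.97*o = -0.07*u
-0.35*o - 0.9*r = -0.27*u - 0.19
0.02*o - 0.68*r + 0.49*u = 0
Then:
No Solution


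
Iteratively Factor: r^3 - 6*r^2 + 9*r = (r)*(r^2 - 6*r + 9) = r*(r - 3)*(r - 3)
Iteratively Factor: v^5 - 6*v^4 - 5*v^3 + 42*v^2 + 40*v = (v - 4)*(v^4 - 2*v^3 - 13*v^2 - 10*v) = (v - 4)*(v + 1)*(v^3 - 3*v^2 - 10*v) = v*(v - 4)*(v + 1)*(v^2 - 3*v - 10) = v*(v - 5)*(v - 4)*(v + 1)*(v + 2)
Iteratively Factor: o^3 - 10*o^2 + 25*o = (o - 5)*(o^2 - 5*o) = (o - 5)^2*(o)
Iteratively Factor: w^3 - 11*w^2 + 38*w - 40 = (w - 5)*(w^2 - 6*w + 8) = (w - 5)*(w - 2)*(w - 4)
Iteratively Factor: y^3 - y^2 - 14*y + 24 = (y + 4)*(y^2 - 5*y + 6) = (y - 2)*(y + 4)*(y - 3)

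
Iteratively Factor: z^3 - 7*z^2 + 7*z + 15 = (z - 3)*(z^2 - 4*z - 5) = (z - 5)*(z - 3)*(z + 1)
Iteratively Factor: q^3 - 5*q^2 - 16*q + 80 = (q - 5)*(q^2 - 16) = (q - 5)*(q - 4)*(q + 4)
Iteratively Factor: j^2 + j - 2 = (j + 2)*(j - 1)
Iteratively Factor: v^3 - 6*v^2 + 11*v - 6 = (v - 1)*(v^2 - 5*v + 6) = (v - 2)*(v - 1)*(v - 3)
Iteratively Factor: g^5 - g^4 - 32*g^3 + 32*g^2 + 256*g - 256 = (g - 4)*(g^4 + 3*g^3 - 20*g^2 - 48*g + 64) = (g - 4)*(g - 1)*(g^3 + 4*g^2 - 16*g - 64) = (g - 4)^2*(g - 1)*(g^2 + 8*g + 16) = (g - 4)^2*(g - 1)*(g + 4)*(g + 4)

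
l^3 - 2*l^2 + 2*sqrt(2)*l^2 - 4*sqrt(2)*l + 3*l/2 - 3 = (l - 2)*(l + sqrt(2)/2)*(l + 3*sqrt(2)/2)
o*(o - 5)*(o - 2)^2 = o^4 - 9*o^3 + 24*o^2 - 20*o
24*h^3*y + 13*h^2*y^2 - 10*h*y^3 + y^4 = y*(-8*h + y)*(-3*h + y)*(h + y)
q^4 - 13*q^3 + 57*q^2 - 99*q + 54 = (q - 6)*(q - 3)^2*(q - 1)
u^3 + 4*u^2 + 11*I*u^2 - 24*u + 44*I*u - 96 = (u + 4)*(u + 3*I)*(u + 8*I)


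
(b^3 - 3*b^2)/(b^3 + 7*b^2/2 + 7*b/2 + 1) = 2*b^2*(b - 3)/(2*b^3 + 7*b^2 + 7*b + 2)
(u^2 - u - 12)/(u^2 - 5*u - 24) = (u - 4)/(u - 8)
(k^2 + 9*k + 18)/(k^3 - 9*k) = (k + 6)/(k*(k - 3))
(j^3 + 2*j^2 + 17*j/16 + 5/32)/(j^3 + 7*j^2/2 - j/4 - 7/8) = (16*j^2 + 24*j + 5)/(4*(4*j^2 + 12*j - 7))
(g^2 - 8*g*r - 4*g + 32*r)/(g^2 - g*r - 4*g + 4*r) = (-g + 8*r)/(-g + r)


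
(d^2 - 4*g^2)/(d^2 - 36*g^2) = (d^2 - 4*g^2)/(d^2 - 36*g^2)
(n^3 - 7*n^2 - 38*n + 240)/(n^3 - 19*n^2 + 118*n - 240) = (n + 6)/(n - 6)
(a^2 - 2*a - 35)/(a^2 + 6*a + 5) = (a - 7)/(a + 1)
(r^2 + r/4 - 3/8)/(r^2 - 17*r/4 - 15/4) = (r - 1/2)/(r - 5)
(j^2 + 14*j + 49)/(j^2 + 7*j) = (j + 7)/j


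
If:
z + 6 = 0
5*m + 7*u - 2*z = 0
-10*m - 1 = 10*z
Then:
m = 59/10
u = -83/14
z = -6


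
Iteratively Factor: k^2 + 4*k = (k)*(k + 4)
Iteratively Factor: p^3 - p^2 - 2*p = (p - 2)*(p^2 + p) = p*(p - 2)*(p + 1)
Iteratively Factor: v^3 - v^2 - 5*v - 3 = (v - 3)*(v^2 + 2*v + 1) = (v - 3)*(v + 1)*(v + 1)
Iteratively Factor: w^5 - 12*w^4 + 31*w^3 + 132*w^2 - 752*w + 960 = (w - 3)*(w^4 - 9*w^3 + 4*w^2 + 144*w - 320) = (w - 5)*(w - 3)*(w^3 - 4*w^2 - 16*w + 64) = (w - 5)*(w - 3)*(w + 4)*(w^2 - 8*w + 16) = (w - 5)*(w - 4)*(w - 3)*(w + 4)*(w - 4)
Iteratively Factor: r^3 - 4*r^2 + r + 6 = (r + 1)*(r^2 - 5*r + 6) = (r - 3)*(r + 1)*(r - 2)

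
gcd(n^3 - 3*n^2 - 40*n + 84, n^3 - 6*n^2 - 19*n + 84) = n - 7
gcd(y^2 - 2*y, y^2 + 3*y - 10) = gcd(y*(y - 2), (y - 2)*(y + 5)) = y - 2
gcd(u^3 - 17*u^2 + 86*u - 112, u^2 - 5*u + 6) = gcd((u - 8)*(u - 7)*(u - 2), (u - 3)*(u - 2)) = u - 2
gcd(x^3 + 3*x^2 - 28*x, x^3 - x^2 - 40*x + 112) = x^2 + 3*x - 28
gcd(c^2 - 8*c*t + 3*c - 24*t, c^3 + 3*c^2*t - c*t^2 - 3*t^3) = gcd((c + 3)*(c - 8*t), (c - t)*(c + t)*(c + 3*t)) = 1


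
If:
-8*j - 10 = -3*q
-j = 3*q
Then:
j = -10/9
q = 10/27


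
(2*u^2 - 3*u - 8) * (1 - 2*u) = -4*u^3 + 8*u^2 + 13*u - 8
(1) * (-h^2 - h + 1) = -h^2 - h + 1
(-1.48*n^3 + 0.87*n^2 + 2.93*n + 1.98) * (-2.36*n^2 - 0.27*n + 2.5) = 3.4928*n^5 - 1.6536*n^4 - 10.8497*n^3 - 3.2889*n^2 + 6.7904*n + 4.95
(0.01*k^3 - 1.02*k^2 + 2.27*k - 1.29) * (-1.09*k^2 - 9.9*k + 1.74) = -0.0109*k^5 + 1.0128*k^4 + 7.6411*k^3 - 22.8417*k^2 + 16.7208*k - 2.2446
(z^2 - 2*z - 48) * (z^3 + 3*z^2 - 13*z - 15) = z^5 + z^4 - 67*z^3 - 133*z^2 + 654*z + 720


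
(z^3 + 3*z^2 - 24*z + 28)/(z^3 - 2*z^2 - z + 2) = (z^2 + 5*z - 14)/(z^2 - 1)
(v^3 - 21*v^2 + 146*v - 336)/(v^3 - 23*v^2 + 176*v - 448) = (v - 6)/(v - 8)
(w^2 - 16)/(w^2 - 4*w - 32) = (w - 4)/(w - 8)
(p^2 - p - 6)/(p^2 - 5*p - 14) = (p - 3)/(p - 7)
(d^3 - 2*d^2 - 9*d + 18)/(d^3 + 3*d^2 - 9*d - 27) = (d - 2)/(d + 3)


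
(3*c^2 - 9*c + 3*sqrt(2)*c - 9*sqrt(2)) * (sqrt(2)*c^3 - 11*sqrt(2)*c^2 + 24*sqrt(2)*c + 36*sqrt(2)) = 3*sqrt(2)*c^5 - 42*sqrt(2)*c^4 + 6*c^4 - 84*c^3 + 171*sqrt(2)*c^3 - 108*sqrt(2)*c^2 + 342*c^2 - 324*sqrt(2)*c - 216*c - 648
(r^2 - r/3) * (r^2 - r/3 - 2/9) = r^4 - 2*r^3/3 - r^2/9 + 2*r/27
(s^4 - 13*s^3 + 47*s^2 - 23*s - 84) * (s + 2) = s^5 - 11*s^4 + 21*s^3 + 71*s^2 - 130*s - 168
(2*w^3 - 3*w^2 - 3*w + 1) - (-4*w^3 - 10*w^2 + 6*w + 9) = 6*w^3 + 7*w^2 - 9*w - 8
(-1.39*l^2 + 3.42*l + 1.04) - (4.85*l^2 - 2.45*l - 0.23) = -6.24*l^2 + 5.87*l + 1.27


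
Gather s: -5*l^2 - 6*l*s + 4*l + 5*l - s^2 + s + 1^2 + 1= -5*l^2 + 9*l - s^2 + s*(1 - 6*l) + 2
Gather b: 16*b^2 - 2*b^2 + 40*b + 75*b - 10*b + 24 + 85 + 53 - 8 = 14*b^2 + 105*b + 154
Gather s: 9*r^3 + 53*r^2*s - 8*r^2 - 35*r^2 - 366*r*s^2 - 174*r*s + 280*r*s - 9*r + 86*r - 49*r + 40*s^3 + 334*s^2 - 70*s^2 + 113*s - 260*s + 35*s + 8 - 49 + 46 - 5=9*r^3 - 43*r^2 + 28*r + 40*s^3 + s^2*(264 - 366*r) + s*(53*r^2 + 106*r - 112)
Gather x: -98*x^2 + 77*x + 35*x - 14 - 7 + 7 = -98*x^2 + 112*x - 14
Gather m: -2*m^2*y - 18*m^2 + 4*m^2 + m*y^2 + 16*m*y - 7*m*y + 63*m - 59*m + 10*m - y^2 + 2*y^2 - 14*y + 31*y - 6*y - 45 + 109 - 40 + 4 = m^2*(-2*y - 14) + m*(y^2 + 9*y + 14) + y^2 + 11*y + 28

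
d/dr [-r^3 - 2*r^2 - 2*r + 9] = -3*r^2 - 4*r - 2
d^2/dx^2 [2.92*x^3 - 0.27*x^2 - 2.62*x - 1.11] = 17.52*x - 0.54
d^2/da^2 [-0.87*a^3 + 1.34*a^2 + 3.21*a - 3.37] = 2.68 - 5.22*a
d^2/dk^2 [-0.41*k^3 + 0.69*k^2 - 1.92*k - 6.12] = 1.38 - 2.46*k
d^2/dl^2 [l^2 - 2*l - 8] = 2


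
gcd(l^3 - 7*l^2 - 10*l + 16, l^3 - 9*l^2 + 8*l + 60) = l + 2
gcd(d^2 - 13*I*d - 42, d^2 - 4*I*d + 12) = d - 6*I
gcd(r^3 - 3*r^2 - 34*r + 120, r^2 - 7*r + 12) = r - 4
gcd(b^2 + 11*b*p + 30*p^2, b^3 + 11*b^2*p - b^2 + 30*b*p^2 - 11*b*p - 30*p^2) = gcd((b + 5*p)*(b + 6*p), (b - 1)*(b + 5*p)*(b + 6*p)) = b^2 + 11*b*p + 30*p^2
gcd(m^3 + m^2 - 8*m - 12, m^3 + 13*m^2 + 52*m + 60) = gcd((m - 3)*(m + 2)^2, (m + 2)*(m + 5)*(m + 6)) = m + 2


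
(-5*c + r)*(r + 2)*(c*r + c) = -5*c^2*r^2 - 15*c^2*r - 10*c^2 + c*r^3 + 3*c*r^2 + 2*c*r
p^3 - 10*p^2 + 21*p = p*(p - 7)*(p - 3)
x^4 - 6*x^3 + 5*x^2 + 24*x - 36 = (x - 3)^2*(x - 2)*(x + 2)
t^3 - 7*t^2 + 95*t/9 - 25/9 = (t - 5)*(t - 5/3)*(t - 1/3)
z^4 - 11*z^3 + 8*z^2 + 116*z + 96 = (z - 8)*(z - 6)*(z + 1)*(z + 2)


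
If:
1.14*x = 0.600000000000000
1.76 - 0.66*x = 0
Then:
No Solution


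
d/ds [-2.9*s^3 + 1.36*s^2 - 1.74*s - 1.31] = -8.7*s^2 + 2.72*s - 1.74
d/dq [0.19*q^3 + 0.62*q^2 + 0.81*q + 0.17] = 0.57*q^2 + 1.24*q + 0.81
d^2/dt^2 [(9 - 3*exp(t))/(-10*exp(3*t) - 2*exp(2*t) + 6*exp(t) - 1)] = (1200*exp(6*t) - 7920*exp(5*t) - 1248*exp(4*t) + 582*exp(3*t) + 1098*exp(2*t) - 234*exp(t) - 51)*exp(t)/(1000*exp(9*t) + 600*exp(8*t) - 1680*exp(7*t) - 412*exp(6*t) + 1128*exp(5*t) - 132*exp(4*t) - 258*exp(3*t) + 114*exp(2*t) - 18*exp(t) + 1)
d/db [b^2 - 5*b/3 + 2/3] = 2*b - 5/3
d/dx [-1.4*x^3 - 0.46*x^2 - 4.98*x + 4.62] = -4.2*x^2 - 0.92*x - 4.98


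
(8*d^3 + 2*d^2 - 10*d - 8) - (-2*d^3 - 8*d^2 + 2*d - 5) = 10*d^3 + 10*d^2 - 12*d - 3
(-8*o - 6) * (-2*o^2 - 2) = 16*o^3 + 12*o^2 + 16*o + 12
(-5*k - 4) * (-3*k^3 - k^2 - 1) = 15*k^4 + 17*k^3 + 4*k^2 + 5*k + 4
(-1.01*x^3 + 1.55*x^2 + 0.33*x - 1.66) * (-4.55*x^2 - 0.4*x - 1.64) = 4.5955*x^5 - 6.6485*x^4 - 0.4651*x^3 + 4.879*x^2 + 0.1228*x + 2.7224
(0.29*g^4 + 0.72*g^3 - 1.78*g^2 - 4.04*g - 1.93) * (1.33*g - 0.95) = 0.3857*g^5 + 0.6821*g^4 - 3.0514*g^3 - 3.6822*g^2 + 1.2711*g + 1.8335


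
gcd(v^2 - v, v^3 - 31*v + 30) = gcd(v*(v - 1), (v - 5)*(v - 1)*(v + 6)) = v - 1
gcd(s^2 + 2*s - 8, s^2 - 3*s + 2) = s - 2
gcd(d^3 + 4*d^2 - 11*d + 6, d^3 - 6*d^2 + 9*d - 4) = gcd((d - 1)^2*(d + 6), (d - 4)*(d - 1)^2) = d^2 - 2*d + 1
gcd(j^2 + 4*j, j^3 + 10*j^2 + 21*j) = j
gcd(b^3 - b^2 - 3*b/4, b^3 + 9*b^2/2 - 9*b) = b^2 - 3*b/2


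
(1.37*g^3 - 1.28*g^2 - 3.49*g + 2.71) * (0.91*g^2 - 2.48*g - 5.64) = 1.2467*g^5 - 4.5624*g^4 - 7.7283*g^3 + 18.3405*g^2 + 12.9628*g - 15.2844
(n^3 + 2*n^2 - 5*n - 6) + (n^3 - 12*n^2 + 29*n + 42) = 2*n^3 - 10*n^2 + 24*n + 36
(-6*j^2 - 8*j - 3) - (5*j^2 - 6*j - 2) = -11*j^2 - 2*j - 1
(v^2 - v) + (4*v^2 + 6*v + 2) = 5*v^2 + 5*v + 2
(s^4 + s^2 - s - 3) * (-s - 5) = -s^5 - 5*s^4 - s^3 - 4*s^2 + 8*s + 15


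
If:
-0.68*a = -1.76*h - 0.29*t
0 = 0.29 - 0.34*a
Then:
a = 0.85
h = 0.329545454545455 - 0.164772727272727*t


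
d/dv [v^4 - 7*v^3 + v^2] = v*(4*v^2 - 21*v + 2)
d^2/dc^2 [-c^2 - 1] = -2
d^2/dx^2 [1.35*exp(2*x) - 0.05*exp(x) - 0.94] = (5.4*exp(x) - 0.05)*exp(x)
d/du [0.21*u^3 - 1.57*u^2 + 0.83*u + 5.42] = 0.63*u^2 - 3.14*u + 0.83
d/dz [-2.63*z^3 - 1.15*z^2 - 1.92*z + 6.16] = -7.89*z^2 - 2.3*z - 1.92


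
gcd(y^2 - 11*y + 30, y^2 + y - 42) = y - 6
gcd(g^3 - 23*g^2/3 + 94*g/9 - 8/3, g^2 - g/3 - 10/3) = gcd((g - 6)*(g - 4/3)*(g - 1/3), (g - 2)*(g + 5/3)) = 1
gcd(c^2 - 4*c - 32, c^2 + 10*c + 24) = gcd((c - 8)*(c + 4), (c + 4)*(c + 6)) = c + 4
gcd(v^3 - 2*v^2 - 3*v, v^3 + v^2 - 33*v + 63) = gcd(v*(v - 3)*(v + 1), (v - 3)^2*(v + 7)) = v - 3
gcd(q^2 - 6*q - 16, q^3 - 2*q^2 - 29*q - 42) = q + 2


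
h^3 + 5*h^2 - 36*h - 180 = (h - 6)*(h + 5)*(h + 6)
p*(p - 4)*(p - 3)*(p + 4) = p^4 - 3*p^3 - 16*p^2 + 48*p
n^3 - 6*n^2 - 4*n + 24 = (n - 6)*(n - 2)*(n + 2)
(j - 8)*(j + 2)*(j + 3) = j^3 - 3*j^2 - 34*j - 48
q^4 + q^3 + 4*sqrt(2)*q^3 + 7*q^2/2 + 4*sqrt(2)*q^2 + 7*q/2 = q*(q + 1)*(q + sqrt(2)/2)*(q + 7*sqrt(2)/2)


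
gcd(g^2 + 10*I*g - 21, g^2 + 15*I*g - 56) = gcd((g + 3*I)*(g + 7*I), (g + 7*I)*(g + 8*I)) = g + 7*I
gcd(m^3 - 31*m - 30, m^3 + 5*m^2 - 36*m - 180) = m^2 - m - 30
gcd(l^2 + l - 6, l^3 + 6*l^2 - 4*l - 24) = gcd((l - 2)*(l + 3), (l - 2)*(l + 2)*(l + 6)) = l - 2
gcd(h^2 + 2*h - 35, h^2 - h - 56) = h + 7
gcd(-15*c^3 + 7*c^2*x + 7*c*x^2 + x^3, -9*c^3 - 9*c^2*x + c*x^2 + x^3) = 3*c + x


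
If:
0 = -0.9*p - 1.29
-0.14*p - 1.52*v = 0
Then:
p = -1.43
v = 0.13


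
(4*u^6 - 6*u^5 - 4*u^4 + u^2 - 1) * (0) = 0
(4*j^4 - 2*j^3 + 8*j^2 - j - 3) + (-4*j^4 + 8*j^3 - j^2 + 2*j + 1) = 6*j^3 + 7*j^2 + j - 2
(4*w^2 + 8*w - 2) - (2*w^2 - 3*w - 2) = 2*w^2 + 11*w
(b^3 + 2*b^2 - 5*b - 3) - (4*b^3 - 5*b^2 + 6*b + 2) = -3*b^3 + 7*b^2 - 11*b - 5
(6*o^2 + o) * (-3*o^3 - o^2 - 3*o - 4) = -18*o^5 - 9*o^4 - 19*o^3 - 27*o^2 - 4*o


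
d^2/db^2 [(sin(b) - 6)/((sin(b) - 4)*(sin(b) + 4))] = (-sin(b)^5 + 24*sin(b)^4 - 94*sin(b)^3 + 348*sin(b)^2 - 160*sin(b) - 192)/((sin(b) - 4)^3*(sin(b) + 4)^3)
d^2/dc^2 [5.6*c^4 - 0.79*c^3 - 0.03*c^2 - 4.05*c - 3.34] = 67.2*c^2 - 4.74*c - 0.06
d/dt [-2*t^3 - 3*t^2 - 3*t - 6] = -6*t^2 - 6*t - 3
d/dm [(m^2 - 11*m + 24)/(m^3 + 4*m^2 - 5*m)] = (-m^4 + 22*m^3 - 33*m^2 - 192*m + 120)/(m^2*(m^4 + 8*m^3 + 6*m^2 - 40*m + 25))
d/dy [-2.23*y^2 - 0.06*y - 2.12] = -4.46*y - 0.06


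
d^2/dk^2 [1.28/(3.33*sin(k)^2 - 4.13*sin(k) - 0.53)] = (56.775168*sin(k)^4 - 52.811136*sin(k)^3 - 54.293632*sin(k)^2 + 102.82048*sin(k) - 48.183808)/(-3.33*sin(k)^2 + 4.13*sin(k) + 0.53)^3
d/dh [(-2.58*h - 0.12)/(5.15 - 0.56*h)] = (68.77413 - 7.478352*h)/(0.56*h - 5.15)^3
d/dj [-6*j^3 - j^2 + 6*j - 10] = -18*j^2 - 2*j + 6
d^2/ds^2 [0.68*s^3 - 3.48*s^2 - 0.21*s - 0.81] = 4.08*s - 6.96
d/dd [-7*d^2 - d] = -14*d - 1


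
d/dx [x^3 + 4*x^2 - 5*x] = 3*x^2 + 8*x - 5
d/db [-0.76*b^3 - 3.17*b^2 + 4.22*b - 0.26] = -2.28*b^2 - 6.34*b + 4.22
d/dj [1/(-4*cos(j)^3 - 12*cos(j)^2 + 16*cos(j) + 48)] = (-3*cos(j)^2 - 6*cos(j) + 4)*sin(j)/(4*(cos(j)^3 + 3*cos(j)^2 - 4*cos(j) - 12)^2)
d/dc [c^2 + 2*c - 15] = 2*c + 2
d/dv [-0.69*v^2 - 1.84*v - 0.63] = -1.38*v - 1.84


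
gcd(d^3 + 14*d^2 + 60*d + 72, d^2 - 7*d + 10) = 1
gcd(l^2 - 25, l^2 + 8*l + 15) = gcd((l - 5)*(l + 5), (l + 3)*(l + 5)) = l + 5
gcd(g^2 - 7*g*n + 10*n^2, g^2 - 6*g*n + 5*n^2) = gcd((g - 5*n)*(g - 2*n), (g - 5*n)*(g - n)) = g - 5*n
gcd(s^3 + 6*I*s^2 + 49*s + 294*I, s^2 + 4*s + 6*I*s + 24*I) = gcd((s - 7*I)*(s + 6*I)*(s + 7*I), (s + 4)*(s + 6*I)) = s + 6*I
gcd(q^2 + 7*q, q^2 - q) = q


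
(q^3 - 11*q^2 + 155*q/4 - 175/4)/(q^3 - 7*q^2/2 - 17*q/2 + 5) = (4*q^2 - 24*q + 35)/(2*(2*q^2 + 3*q - 2))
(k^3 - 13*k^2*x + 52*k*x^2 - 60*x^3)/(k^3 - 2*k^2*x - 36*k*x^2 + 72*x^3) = (k - 5*x)/(k + 6*x)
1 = 1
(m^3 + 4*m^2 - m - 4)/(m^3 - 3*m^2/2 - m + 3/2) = 2*(m + 4)/(2*m - 3)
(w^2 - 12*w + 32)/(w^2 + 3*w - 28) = (w - 8)/(w + 7)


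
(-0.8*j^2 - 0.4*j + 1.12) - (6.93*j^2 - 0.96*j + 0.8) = -7.73*j^2 + 0.56*j + 0.32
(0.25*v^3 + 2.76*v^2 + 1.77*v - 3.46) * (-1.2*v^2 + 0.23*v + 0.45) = -0.3*v^5 - 3.2545*v^4 - 1.3767*v^3 + 5.8011*v^2 + 0.000699999999999923*v - 1.557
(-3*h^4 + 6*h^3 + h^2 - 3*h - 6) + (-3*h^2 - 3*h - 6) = -3*h^4 + 6*h^3 - 2*h^2 - 6*h - 12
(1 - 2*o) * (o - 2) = -2*o^2 + 5*o - 2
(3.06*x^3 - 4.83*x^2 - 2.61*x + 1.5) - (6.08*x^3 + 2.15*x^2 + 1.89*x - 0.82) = -3.02*x^3 - 6.98*x^2 - 4.5*x + 2.32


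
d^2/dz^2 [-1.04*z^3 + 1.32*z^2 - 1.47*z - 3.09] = 2.64 - 6.24*z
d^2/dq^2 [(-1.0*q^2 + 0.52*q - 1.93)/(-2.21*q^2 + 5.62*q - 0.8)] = (19.760936*q^3 + 45.949878*q^2 - 138.309756*q + 111.695464)/(10.793861*q^6 - 82.345926*q^5 + 221.126412*q^4 - 237.121288*q^3 + 80.04576*q^2 - 10.7904*q + 0.512)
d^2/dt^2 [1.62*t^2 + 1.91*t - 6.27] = 3.24000000000000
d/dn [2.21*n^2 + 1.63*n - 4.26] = 4.42*n + 1.63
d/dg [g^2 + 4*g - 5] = 2*g + 4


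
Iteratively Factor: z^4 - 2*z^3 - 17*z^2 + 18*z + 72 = (z + 3)*(z^3 - 5*z^2 - 2*z + 24) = (z - 4)*(z + 3)*(z^2 - z - 6) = (z - 4)*(z + 2)*(z + 3)*(z - 3)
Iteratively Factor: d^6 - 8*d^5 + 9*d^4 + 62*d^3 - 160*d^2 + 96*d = (d - 4)*(d^5 - 4*d^4 - 7*d^3 + 34*d^2 - 24*d) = (d - 4)*(d - 1)*(d^4 - 3*d^3 - 10*d^2 + 24*d) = d*(d - 4)*(d - 1)*(d^3 - 3*d^2 - 10*d + 24) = d*(d - 4)^2*(d - 1)*(d^2 + d - 6) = d*(d - 4)^2*(d - 1)*(d + 3)*(d - 2)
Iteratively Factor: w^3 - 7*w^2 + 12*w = (w - 3)*(w^2 - 4*w) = w*(w - 3)*(w - 4)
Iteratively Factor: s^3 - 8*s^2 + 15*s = (s - 5)*(s^2 - 3*s) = (s - 5)*(s - 3)*(s)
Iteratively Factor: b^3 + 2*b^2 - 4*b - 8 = (b - 2)*(b^2 + 4*b + 4) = (b - 2)*(b + 2)*(b + 2)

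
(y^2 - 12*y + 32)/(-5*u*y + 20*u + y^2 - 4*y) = (y - 8)/(-5*u + y)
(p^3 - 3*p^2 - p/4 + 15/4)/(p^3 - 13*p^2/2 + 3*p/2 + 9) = (p - 5/2)/(p - 6)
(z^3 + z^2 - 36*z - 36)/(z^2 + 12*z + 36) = (z^2 - 5*z - 6)/(z + 6)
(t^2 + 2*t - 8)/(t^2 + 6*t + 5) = (t^2 + 2*t - 8)/(t^2 + 6*t + 5)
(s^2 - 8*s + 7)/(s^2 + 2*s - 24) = (s^2 - 8*s + 7)/(s^2 + 2*s - 24)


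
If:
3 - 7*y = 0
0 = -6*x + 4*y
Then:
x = 2/7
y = 3/7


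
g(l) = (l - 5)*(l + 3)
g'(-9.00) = -20.00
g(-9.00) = 84.00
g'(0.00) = -2.00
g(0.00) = -15.00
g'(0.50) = -1.00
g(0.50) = -15.75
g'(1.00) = 0.00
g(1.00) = -16.00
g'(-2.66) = -7.32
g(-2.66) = -2.60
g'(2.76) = 3.52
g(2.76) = -12.90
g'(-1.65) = -5.30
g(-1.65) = -8.98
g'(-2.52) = -7.04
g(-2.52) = -3.61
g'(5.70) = 9.40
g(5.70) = 6.09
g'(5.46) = 8.92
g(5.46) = 3.89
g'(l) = 2*l - 2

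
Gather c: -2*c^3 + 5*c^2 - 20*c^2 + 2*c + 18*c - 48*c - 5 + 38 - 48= -2*c^3 - 15*c^2 - 28*c - 15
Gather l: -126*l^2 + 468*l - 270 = -126*l^2 + 468*l - 270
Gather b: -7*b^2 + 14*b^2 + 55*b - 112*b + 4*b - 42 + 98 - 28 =7*b^2 - 53*b + 28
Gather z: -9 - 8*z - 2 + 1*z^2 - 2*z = z^2 - 10*z - 11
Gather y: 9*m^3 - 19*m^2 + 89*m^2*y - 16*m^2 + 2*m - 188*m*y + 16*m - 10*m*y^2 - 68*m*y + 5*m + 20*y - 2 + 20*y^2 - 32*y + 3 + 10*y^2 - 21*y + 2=9*m^3 - 35*m^2 + 23*m + y^2*(30 - 10*m) + y*(89*m^2 - 256*m - 33) + 3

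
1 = 1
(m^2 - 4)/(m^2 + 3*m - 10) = (m + 2)/(m + 5)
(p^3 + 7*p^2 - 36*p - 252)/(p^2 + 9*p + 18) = (p^2 + p - 42)/(p + 3)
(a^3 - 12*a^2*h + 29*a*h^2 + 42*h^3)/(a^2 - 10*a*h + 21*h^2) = (a^2 - 5*a*h - 6*h^2)/(a - 3*h)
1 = 1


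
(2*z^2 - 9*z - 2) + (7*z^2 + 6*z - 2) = 9*z^2 - 3*z - 4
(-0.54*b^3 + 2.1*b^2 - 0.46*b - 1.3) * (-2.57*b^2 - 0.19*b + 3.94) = 1.3878*b^5 - 5.2944*b^4 - 1.3444*b^3 + 11.7024*b^2 - 1.5654*b - 5.122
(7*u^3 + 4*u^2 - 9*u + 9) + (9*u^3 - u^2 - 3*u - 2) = 16*u^3 + 3*u^2 - 12*u + 7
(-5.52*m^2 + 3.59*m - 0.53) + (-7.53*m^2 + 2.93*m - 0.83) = -13.05*m^2 + 6.52*m - 1.36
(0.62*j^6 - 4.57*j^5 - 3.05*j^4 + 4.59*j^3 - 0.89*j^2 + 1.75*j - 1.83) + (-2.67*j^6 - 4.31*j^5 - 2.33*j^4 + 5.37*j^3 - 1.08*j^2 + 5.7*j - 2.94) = -2.05*j^6 - 8.88*j^5 - 5.38*j^4 + 9.96*j^3 - 1.97*j^2 + 7.45*j - 4.77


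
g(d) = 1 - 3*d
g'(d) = -3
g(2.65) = -6.95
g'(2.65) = -3.00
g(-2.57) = 8.71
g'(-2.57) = -3.00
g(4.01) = -11.03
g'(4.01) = -3.00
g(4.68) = -13.04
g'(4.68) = -3.00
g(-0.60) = 2.80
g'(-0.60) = -3.00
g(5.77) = -16.31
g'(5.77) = -3.00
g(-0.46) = 2.38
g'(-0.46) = -3.00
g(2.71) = -7.13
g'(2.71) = -3.00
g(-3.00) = 10.00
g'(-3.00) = -3.00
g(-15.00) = 46.00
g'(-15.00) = -3.00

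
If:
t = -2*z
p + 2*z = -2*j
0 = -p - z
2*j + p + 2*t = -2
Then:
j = -1/6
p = -1/3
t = -2/3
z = 1/3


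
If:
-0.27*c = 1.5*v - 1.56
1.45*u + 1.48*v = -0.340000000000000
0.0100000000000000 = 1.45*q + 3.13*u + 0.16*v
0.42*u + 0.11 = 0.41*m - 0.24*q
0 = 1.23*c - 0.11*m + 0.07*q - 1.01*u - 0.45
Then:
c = -0.97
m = 0.55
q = 3.05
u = -1.47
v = 1.21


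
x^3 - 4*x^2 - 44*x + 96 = (x - 8)*(x - 2)*(x + 6)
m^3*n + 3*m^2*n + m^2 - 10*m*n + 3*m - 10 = (m - 2)*(m + 5)*(m*n + 1)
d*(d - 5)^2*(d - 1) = d^4 - 11*d^3 + 35*d^2 - 25*d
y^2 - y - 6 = (y - 3)*(y + 2)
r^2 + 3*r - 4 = (r - 1)*(r + 4)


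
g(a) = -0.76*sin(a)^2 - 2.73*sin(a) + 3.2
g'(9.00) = 3.06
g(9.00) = 1.95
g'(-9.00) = 1.92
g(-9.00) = 4.20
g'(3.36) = 2.34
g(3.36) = 3.76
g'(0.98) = -2.22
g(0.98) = 0.41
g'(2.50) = 2.92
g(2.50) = 1.29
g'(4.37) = 0.44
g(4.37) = 5.10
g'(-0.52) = -1.71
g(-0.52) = 4.37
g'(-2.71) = 1.90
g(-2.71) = 4.21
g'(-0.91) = -0.94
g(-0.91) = 4.88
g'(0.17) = -2.94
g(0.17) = 2.72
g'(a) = -1.52*sin(a)*cos(a) - 2.73*cos(a)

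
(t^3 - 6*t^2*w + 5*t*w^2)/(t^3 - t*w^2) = (t - 5*w)/(t + w)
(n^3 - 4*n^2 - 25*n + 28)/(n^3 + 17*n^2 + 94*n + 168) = (n^2 - 8*n + 7)/(n^2 + 13*n + 42)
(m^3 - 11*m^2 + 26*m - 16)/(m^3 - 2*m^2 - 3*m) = (-m^3 + 11*m^2 - 26*m + 16)/(m*(-m^2 + 2*m + 3))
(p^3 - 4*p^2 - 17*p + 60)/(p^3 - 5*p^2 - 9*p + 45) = (p + 4)/(p + 3)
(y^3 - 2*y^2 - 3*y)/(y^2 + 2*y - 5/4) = 4*y*(y^2 - 2*y - 3)/(4*y^2 + 8*y - 5)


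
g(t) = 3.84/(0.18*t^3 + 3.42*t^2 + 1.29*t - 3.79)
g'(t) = 3.84*(-0.54*t^2 - 6.84*t - 1.29)/(0.18*t^3 + 3.42*t^2 + 1.29*t - 3.79)^2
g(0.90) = 14.10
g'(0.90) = -407.91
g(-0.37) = -1.01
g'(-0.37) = 0.31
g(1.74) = 0.39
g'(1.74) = -0.60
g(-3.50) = 0.15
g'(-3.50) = 0.09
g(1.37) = 0.79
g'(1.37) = -1.90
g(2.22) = 0.21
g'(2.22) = -0.23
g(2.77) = 0.13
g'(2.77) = -0.11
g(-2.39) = 0.38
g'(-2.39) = 0.44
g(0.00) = -1.01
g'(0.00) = -0.34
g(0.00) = -1.01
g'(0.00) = -0.34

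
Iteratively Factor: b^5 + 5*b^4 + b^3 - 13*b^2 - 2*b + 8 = (b + 1)*(b^4 + 4*b^3 - 3*b^2 - 10*b + 8) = (b + 1)*(b + 2)*(b^3 + 2*b^2 - 7*b + 4) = (b - 1)*(b + 1)*(b + 2)*(b^2 + 3*b - 4) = (b - 1)*(b + 1)*(b + 2)*(b + 4)*(b - 1)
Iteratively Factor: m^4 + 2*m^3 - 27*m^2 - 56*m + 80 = (m - 5)*(m^3 + 7*m^2 + 8*m - 16) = (m - 5)*(m + 4)*(m^2 + 3*m - 4) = (m - 5)*(m + 4)^2*(m - 1)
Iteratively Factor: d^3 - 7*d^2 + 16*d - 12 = (d - 3)*(d^2 - 4*d + 4) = (d - 3)*(d - 2)*(d - 2)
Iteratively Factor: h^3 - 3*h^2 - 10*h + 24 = (h - 4)*(h^2 + h - 6) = (h - 4)*(h + 3)*(h - 2)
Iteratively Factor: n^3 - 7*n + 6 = (n - 1)*(n^2 + n - 6) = (n - 1)*(n + 3)*(n - 2)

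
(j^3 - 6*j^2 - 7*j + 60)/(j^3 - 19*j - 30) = (j - 4)/(j + 2)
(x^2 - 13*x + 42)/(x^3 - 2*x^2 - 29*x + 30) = (x - 7)/(x^2 + 4*x - 5)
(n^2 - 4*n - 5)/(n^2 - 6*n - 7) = (n - 5)/(n - 7)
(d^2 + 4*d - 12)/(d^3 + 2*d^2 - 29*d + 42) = (d + 6)/(d^2 + 4*d - 21)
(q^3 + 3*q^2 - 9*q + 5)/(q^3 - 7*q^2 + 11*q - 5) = (q + 5)/(q - 5)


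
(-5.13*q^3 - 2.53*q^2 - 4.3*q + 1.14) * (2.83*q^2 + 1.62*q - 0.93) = -14.5179*q^5 - 15.4705*q^4 - 11.4967*q^3 - 1.3869*q^2 + 5.8458*q - 1.0602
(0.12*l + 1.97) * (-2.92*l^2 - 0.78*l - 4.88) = -0.3504*l^3 - 5.846*l^2 - 2.1222*l - 9.6136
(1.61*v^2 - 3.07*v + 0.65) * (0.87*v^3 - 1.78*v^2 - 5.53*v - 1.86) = 1.4007*v^5 - 5.5367*v^4 - 2.8732*v^3 + 12.8255*v^2 + 2.1157*v - 1.209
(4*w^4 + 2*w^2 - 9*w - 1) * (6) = 24*w^4 + 12*w^2 - 54*w - 6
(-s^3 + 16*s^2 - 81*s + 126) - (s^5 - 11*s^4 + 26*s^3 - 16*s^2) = -s^5 + 11*s^4 - 27*s^3 + 32*s^2 - 81*s + 126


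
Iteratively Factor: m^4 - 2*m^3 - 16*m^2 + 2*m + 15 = (m - 1)*(m^3 - m^2 - 17*m - 15) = (m - 5)*(m - 1)*(m^2 + 4*m + 3) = (m - 5)*(m - 1)*(m + 1)*(m + 3)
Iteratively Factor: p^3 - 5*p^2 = (p)*(p^2 - 5*p) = p^2*(p - 5)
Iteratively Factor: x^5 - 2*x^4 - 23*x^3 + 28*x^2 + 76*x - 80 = (x - 5)*(x^4 + 3*x^3 - 8*x^2 - 12*x + 16) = (x - 5)*(x + 2)*(x^3 + x^2 - 10*x + 8) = (x - 5)*(x - 1)*(x + 2)*(x^2 + 2*x - 8) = (x - 5)*(x - 2)*(x - 1)*(x + 2)*(x + 4)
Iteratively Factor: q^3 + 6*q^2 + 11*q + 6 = (q + 1)*(q^2 + 5*q + 6) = (q + 1)*(q + 3)*(q + 2)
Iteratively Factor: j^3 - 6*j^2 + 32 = (j + 2)*(j^2 - 8*j + 16) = (j - 4)*(j + 2)*(j - 4)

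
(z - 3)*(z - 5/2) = z^2 - 11*z/2 + 15/2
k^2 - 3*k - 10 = (k - 5)*(k + 2)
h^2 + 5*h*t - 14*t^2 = (h - 2*t)*(h + 7*t)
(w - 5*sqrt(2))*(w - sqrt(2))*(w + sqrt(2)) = w^3 - 5*sqrt(2)*w^2 - 2*w + 10*sqrt(2)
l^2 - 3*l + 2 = (l - 2)*(l - 1)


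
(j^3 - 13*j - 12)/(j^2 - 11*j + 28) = (j^2 + 4*j + 3)/(j - 7)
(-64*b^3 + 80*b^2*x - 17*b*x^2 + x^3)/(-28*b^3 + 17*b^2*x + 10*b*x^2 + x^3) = (64*b^2 - 16*b*x + x^2)/(28*b^2 + 11*b*x + x^2)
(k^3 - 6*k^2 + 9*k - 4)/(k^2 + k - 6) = (k^3 - 6*k^2 + 9*k - 4)/(k^2 + k - 6)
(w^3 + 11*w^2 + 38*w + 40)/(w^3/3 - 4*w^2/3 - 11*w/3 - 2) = 3*(w^3 + 11*w^2 + 38*w + 40)/(w^3 - 4*w^2 - 11*w - 6)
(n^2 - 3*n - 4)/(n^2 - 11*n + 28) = (n + 1)/(n - 7)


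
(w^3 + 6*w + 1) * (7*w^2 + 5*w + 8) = 7*w^5 + 5*w^4 + 50*w^3 + 37*w^2 + 53*w + 8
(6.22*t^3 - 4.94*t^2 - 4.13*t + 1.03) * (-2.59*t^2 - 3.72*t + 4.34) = -16.1098*t^5 - 10.3438*t^4 + 56.0683*t^3 - 8.7437*t^2 - 21.7558*t + 4.4702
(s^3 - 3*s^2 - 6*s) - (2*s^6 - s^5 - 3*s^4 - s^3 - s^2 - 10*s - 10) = -2*s^6 + s^5 + 3*s^4 + 2*s^3 - 2*s^2 + 4*s + 10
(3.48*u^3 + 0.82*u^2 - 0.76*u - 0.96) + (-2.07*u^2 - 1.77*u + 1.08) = 3.48*u^3 - 1.25*u^2 - 2.53*u + 0.12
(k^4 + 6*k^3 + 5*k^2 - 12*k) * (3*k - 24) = 3*k^5 - 6*k^4 - 129*k^3 - 156*k^2 + 288*k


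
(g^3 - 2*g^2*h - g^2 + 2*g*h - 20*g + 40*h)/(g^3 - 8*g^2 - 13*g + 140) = (g - 2*h)/(g - 7)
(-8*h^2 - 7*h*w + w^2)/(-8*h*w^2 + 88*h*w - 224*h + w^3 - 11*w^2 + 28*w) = (h + w)/(w^2 - 11*w + 28)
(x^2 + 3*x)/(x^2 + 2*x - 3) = x/(x - 1)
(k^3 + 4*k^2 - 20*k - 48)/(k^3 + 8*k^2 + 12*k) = (k - 4)/k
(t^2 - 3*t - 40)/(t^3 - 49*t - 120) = 1/(t + 3)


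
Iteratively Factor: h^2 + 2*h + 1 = (h + 1)*(h + 1)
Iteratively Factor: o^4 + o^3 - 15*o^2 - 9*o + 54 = (o - 3)*(o^3 + 4*o^2 - 3*o - 18) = (o - 3)*(o - 2)*(o^2 + 6*o + 9) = (o - 3)*(o - 2)*(o + 3)*(o + 3)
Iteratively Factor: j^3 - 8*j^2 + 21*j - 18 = (j - 3)*(j^2 - 5*j + 6) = (j - 3)*(j - 2)*(j - 3)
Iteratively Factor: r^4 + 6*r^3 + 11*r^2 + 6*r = (r + 3)*(r^3 + 3*r^2 + 2*r) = (r + 2)*(r + 3)*(r^2 + r) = r*(r + 2)*(r + 3)*(r + 1)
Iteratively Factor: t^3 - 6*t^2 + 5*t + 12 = (t - 3)*(t^2 - 3*t - 4) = (t - 3)*(t + 1)*(t - 4)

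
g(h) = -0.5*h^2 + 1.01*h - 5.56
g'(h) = 1.01 - 1.0*h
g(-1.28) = -7.67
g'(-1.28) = 2.29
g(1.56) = -5.20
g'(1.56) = -0.55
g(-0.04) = -5.60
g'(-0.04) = 1.05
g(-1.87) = -9.20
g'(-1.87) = 2.88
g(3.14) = -7.32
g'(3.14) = -2.13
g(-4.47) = -20.07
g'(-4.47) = 5.48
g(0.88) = -5.06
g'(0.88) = 0.13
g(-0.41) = -6.06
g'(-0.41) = 1.42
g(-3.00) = -13.09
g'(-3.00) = 4.01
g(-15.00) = -133.21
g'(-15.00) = 16.01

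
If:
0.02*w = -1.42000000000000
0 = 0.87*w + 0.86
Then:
No Solution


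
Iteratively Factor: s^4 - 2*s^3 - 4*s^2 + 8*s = (s)*(s^3 - 2*s^2 - 4*s + 8) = s*(s - 2)*(s^2 - 4) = s*(s - 2)*(s + 2)*(s - 2)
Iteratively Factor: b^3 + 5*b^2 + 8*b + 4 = (b + 1)*(b^2 + 4*b + 4) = (b + 1)*(b + 2)*(b + 2)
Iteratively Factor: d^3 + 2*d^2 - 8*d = (d)*(d^2 + 2*d - 8) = d*(d - 2)*(d + 4)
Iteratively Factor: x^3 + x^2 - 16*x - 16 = (x + 4)*(x^2 - 3*x - 4) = (x - 4)*(x + 4)*(x + 1)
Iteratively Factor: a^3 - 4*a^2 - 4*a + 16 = (a - 2)*(a^2 - 2*a - 8) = (a - 2)*(a + 2)*(a - 4)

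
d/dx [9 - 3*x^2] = -6*x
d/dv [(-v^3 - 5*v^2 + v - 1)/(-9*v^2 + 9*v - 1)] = (9*v^4 - 18*v^3 - 33*v^2 - 8*v + 8)/(81*v^4 - 162*v^3 + 99*v^2 - 18*v + 1)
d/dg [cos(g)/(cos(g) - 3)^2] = (cos(g) + 3)*sin(g)/(cos(g) - 3)^3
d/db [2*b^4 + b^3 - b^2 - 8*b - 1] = 8*b^3 + 3*b^2 - 2*b - 8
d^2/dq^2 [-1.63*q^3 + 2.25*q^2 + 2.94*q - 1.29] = 4.5 - 9.78*q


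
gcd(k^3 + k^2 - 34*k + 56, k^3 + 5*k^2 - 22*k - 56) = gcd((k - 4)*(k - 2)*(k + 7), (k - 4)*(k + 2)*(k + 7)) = k^2 + 3*k - 28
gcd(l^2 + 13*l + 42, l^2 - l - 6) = 1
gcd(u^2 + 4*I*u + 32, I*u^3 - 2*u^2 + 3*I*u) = 1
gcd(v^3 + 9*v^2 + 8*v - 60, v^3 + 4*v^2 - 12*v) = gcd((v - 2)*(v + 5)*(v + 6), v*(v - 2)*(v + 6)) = v^2 + 4*v - 12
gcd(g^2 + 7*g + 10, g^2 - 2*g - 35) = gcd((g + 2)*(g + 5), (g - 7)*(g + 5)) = g + 5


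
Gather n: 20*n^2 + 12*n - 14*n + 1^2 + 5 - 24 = 20*n^2 - 2*n - 18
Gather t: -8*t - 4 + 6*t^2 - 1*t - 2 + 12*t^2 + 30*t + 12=18*t^2 + 21*t + 6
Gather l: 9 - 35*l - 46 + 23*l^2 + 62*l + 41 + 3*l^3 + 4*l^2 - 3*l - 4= 3*l^3 + 27*l^2 + 24*l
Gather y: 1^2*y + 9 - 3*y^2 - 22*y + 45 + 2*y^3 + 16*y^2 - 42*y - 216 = 2*y^3 + 13*y^2 - 63*y - 162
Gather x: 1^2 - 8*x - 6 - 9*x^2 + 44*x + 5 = -9*x^2 + 36*x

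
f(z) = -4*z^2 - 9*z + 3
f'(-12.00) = 87.00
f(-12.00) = -465.00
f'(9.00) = -81.00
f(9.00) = -402.00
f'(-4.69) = 28.52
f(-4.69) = -42.77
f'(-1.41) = 2.28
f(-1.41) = 7.74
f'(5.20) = -50.60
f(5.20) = -151.96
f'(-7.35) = 49.80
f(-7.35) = -146.94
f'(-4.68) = 28.44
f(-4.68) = -42.49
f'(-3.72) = 20.76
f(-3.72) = -18.87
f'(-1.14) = 0.12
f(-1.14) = 8.06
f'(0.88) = -16.04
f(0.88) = -8.02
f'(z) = -8*z - 9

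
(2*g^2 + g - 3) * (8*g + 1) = 16*g^3 + 10*g^2 - 23*g - 3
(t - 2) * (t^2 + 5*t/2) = t^3 + t^2/2 - 5*t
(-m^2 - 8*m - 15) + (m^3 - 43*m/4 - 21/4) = m^3 - m^2 - 75*m/4 - 81/4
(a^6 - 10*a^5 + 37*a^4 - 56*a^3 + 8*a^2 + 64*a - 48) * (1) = a^6 - 10*a^5 + 37*a^4 - 56*a^3 + 8*a^2 + 64*a - 48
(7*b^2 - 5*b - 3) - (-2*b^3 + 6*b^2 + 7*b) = 2*b^3 + b^2 - 12*b - 3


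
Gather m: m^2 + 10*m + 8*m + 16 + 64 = m^2 + 18*m + 80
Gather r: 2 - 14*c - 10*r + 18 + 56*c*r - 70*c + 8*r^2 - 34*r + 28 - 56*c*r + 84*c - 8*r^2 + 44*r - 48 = 0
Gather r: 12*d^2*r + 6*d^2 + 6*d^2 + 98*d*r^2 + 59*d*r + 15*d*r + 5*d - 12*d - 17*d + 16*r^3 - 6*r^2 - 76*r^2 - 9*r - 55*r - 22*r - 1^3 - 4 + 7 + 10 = 12*d^2 - 24*d + 16*r^3 + r^2*(98*d - 82) + r*(12*d^2 + 74*d - 86) + 12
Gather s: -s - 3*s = -4*s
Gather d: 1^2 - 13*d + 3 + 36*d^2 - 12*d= 36*d^2 - 25*d + 4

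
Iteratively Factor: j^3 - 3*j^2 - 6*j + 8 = (j - 1)*(j^2 - 2*j - 8) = (j - 4)*(j - 1)*(j + 2)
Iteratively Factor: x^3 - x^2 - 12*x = (x + 3)*(x^2 - 4*x) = x*(x + 3)*(x - 4)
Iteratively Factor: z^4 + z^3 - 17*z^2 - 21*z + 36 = (z + 3)*(z^3 - 2*z^2 - 11*z + 12) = (z - 4)*(z + 3)*(z^2 + 2*z - 3) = (z - 4)*(z + 3)^2*(z - 1)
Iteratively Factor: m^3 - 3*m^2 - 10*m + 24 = (m + 3)*(m^2 - 6*m + 8) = (m - 4)*(m + 3)*(m - 2)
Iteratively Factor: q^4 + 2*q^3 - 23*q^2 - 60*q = (q - 5)*(q^3 + 7*q^2 + 12*q) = (q - 5)*(q + 4)*(q^2 + 3*q) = q*(q - 5)*(q + 4)*(q + 3)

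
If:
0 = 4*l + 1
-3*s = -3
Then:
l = -1/4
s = 1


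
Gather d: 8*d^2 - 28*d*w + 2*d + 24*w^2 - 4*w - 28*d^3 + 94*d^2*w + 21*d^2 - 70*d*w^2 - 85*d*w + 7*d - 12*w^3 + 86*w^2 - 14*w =-28*d^3 + d^2*(94*w + 29) + d*(-70*w^2 - 113*w + 9) - 12*w^3 + 110*w^2 - 18*w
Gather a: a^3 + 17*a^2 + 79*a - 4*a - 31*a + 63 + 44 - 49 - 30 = a^3 + 17*a^2 + 44*a + 28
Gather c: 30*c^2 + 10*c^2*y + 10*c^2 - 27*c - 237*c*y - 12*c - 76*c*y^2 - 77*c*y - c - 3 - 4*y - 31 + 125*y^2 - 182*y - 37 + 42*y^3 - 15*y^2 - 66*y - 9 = c^2*(10*y + 40) + c*(-76*y^2 - 314*y - 40) + 42*y^3 + 110*y^2 - 252*y - 80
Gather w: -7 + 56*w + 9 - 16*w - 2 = 40*w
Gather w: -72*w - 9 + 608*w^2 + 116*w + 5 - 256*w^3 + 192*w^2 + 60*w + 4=-256*w^3 + 800*w^2 + 104*w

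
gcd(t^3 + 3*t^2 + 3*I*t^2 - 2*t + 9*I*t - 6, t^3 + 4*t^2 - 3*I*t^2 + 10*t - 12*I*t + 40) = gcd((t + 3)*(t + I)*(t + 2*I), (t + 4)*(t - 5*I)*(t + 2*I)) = t + 2*I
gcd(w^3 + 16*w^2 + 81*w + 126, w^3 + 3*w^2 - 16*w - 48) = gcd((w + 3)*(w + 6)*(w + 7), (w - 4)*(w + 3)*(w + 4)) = w + 3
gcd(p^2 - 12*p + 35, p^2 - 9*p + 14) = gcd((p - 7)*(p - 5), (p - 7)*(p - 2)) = p - 7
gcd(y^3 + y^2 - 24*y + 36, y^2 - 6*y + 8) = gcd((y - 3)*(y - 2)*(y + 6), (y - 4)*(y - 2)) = y - 2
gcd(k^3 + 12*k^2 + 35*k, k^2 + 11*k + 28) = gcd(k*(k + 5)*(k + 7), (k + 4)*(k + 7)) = k + 7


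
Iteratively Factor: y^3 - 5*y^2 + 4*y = (y - 1)*(y^2 - 4*y) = y*(y - 1)*(y - 4)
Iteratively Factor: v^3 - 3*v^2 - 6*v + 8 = (v + 2)*(v^2 - 5*v + 4) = (v - 4)*(v + 2)*(v - 1)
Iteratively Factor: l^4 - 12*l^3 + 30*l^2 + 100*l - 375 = (l + 3)*(l^3 - 15*l^2 + 75*l - 125) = (l - 5)*(l + 3)*(l^2 - 10*l + 25) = (l - 5)^2*(l + 3)*(l - 5)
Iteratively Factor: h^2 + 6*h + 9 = (h + 3)*(h + 3)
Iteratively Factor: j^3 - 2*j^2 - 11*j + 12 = (j - 4)*(j^2 + 2*j - 3) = (j - 4)*(j + 3)*(j - 1)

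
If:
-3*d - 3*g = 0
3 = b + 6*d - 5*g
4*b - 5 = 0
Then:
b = 5/4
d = 7/44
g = -7/44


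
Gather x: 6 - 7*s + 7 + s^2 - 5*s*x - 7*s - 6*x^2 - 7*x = s^2 - 14*s - 6*x^2 + x*(-5*s - 7) + 13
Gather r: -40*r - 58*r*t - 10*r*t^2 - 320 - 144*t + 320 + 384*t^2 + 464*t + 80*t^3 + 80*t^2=r*(-10*t^2 - 58*t - 40) + 80*t^3 + 464*t^2 + 320*t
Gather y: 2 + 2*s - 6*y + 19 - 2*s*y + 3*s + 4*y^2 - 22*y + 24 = 5*s + 4*y^2 + y*(-2*s - 28) + 45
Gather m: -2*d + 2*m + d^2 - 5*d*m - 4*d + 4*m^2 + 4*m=d^2 - 6*d + 4*m^2 + m*(6 - 5*d)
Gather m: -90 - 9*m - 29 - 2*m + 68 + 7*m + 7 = -4*m - 44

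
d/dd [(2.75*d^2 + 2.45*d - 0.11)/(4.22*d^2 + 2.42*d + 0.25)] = (-3.684*d^2 + 2.3034*d + 0.8787)/(17.8084*d^4 + 20.4248*d^3 + 7.9664*d^2 + 1.21*d + 0.0625)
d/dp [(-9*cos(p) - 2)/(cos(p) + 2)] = 16*sin(p)/(cos(p) + 2)^2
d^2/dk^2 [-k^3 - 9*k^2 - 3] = -6*k - 18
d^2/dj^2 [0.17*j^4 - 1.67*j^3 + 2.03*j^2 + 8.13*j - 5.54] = 2.04*j^2 - 10.02*j + 4.06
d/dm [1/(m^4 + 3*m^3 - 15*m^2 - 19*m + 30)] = (-4*m^3 - 9*m^2 + 30*m + 19)/(m^4 + 3*m^3 - 15*m^2 - 19*m + 30)^2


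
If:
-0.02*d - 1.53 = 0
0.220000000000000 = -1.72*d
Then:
No Solution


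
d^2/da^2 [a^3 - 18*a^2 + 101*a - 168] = 6*a - 36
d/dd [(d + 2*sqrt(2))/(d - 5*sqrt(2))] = -7*sqrt(2)/(d - 5*sqrt(2))^2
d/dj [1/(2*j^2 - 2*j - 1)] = 2*(1 - 2*j)/(-2*j^2 + 2*j + 1)^2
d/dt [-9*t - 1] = -9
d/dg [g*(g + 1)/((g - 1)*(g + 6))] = 2*(2*g^2 - 6*g - 3)/(g^4 + 10*g^3 + 13*g^2 - 60*g + 36)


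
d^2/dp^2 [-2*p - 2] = 0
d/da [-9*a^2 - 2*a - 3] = -18*a - 2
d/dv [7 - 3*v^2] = -6*v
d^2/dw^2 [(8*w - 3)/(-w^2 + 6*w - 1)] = 2*(-4*(w - 3)^2*(8*w - 3) + 3*(8*w - 17)*(w^2 - 6*w + 1))/(w^2 - 6*w + 1)^3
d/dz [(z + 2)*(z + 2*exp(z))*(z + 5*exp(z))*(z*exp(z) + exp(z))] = (z^4 + 14*z^3*exp(z) + 7*z^3 + 30*z^2*exp(2*z) + 63*z^2*exp(z) + 11*z^2 + 110*z*exp(2*z) + 70*z*exp(z) + 4*z + 90*exp(2*z) + 14*exp(z))*exp(z)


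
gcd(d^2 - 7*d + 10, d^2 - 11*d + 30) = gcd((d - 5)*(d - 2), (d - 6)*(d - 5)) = d - 5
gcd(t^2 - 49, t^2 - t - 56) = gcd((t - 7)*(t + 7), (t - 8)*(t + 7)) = t + 7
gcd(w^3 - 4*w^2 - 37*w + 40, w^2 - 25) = w + 5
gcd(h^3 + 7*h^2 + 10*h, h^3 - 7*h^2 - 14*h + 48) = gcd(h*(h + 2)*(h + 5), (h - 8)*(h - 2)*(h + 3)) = 1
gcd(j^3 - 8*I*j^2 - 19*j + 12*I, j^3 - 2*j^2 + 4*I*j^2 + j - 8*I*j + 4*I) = 1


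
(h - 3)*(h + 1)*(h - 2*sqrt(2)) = h^3 - 2*sqrt(2)*h^2 - 2*h^2 - 3*h + 4*sqrt(2)*h + 6*sqrt(2)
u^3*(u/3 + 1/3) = u^4/3 + u^3/3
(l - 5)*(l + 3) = l^2 - 2*l - 15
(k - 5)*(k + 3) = k^2 - 2*k - 15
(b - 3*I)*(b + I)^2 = b^3 - I*b^2 + 5*b + 3*I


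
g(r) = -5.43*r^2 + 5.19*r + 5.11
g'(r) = 5.19 - 10.86*r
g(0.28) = 6.14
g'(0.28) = 2.15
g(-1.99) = -26.72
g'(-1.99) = 26.80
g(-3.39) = -74.89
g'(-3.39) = 42.01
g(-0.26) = 3.39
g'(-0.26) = 8.01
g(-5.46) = -185.10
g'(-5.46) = 64.49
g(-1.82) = -22.32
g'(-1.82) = 24.96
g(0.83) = 5.68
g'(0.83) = -3.82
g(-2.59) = -44.76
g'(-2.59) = 33.32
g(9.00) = -388.01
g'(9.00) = -92.55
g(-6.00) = -221.51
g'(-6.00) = 70.35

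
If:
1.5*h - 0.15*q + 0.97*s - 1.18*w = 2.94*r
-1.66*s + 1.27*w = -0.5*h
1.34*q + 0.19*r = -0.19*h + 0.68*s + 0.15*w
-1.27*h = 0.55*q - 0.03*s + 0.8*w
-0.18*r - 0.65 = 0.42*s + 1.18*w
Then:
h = 0.45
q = -0.30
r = 0.37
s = -0.26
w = -0.51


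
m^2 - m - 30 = (m - 6)*(m + 5)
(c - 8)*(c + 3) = c^2 - 5*c - 24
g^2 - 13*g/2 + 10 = (g - 4)*(g - 5/2)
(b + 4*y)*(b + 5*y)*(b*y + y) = b^3*y + 9*b^2*y^2 + b^2*y + 20*b*y^3 + 9*b*y^2 + 20*y^3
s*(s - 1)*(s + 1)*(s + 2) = s^4 + 2*s^3 - s^2 - 2*s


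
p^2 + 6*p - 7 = (p - 1)*(p + 7)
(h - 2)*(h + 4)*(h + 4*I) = h^3 + 2*h^2 + 4*I*h^2 - 8*h + 8*I*h - 32*I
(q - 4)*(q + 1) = q^2 - 3*q - 4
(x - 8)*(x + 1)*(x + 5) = x^3 - 2*x^2 - 43*x - 40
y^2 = y^2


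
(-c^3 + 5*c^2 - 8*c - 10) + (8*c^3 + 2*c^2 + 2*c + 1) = 7*c^3 + 7*c^2 - 6*c - 9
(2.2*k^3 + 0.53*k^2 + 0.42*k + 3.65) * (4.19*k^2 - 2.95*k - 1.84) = 9.218*k^5 - 4.2693*k^4 - 3.8517*k^3 + 13.0793*k^2 - 11.5403*k - 6.716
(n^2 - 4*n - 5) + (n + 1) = n^2 - 3*n - 4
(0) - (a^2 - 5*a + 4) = -a^2 + 5*a - 4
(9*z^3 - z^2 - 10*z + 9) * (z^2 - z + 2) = 9*z^5 - 10*z^4 + 9*z^3 + 17*z^2 - 29*z + 18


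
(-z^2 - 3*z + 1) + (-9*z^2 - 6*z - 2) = -10*z^2 - 9*z - 1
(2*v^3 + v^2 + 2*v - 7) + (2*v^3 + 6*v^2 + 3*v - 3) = 4*v^3 + 7*v^2 + 5*v - 10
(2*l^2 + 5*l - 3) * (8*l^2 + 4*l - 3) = 16*l^4 + 48*l^3 - 10*l^2 - 27*l + 9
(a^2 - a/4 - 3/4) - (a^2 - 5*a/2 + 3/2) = 9*a/4 - 9/4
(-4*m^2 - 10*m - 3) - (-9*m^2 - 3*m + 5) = 5*m^2 - 7*m - 8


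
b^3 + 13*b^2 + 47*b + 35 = (b + 1)*(b + 5)*(b + 7)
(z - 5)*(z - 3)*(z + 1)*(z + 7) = z^4 - 42*z^2 + 64*z + 105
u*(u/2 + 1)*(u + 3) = u^3/2 + 5*u^2/2 + 3*u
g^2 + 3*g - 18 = (g - 3)*(g + 6)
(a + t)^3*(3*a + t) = 3*a^4 + 10*a^3*t + 12*a^2*t^2 + 6*a*t^3 + t^4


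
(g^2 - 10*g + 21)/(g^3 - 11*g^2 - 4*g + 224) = (g - 3)/(g^2 - 4*g - 32)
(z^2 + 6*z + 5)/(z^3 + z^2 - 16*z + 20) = (z + 1)/(z^2 - 4*z + 4)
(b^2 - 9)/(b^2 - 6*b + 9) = (b + 3)/(b - 3)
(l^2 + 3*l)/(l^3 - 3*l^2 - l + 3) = l*(l + 3)/(l^3 - 3*l^2 - l + 3)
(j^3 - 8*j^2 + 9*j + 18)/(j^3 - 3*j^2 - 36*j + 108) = (j + 1)/(j + 6)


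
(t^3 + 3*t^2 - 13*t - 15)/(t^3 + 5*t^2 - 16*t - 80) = (t^2 - 2*t - 3)/(t^2 - 16)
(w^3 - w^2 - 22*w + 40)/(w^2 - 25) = (w^2 - 6*w + 8)/(w - 5)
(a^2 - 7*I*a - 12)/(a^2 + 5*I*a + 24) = (a - 4*I)/(a + 8*I)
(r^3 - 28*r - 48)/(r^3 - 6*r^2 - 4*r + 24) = (r + 4)/(r - 2)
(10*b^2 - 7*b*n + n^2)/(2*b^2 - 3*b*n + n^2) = (5*b - n)/(b - n)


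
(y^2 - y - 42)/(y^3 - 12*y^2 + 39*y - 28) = (y + 6)/(y^2 - 5*y + 4)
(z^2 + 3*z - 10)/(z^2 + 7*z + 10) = (z - 2)/(z + 2)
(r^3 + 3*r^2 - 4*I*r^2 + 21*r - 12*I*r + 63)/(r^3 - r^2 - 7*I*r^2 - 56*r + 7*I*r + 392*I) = (r^2 + 3*r*(1 + I) + 9*I)/(r^2 - r - 56)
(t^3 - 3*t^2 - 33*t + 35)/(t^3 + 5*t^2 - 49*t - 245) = (t - 1)/(t + 7)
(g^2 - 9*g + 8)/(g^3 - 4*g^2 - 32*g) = (g - 1)/(g*(g + 4))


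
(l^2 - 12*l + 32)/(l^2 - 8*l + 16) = (l - 8)/(l - 4)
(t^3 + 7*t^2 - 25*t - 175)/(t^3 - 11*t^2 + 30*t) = (t^2 + 12*t + 35)/(t*(t - 6))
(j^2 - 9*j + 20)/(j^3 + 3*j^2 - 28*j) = (j - 5)/(j*(j + 7))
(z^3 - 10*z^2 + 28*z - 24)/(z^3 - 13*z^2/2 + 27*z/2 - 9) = 2*(z^2 - 8*z + 12)/(2*z^2 - 9*z + 9)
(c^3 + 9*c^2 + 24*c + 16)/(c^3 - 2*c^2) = (c^3 + 9*c^2 + 24*c + 16)/(c^2*(c - 2))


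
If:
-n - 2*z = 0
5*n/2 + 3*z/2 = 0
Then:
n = 0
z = 0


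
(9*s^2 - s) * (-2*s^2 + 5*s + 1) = -18*s^4 + 47*s^3 + 4*s^2 - s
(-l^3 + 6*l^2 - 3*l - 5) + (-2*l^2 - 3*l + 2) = -l^3 + 4*l^2 - 6*l - 3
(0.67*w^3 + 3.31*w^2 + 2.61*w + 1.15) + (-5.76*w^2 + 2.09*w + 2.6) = 0.67*w^3 - 2.45*w^2 + 4.7*w + 3.75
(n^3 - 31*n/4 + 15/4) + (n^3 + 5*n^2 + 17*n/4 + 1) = 2*n^3 + 5*n^2 - 7*n/2 + 19/4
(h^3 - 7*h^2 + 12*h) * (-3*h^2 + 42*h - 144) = -3*h^5 + 63*h^4 - 474*h^3 + 1512*h^2 - 1728*h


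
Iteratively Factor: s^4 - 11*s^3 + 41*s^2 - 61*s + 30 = (s - 3)*(s^3 - 8*s^2 + 17*s - 10) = (s - 3)*(s - 1)*(s^2 - 7*s + 10) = (s - 5)*(s - 3)*(s - 1)*(s - 2)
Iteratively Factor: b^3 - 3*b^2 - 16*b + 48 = (b - 4)*(b^2 + b - 12) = (b - 4)*(b + 4)*(b - 3)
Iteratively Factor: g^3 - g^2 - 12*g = (g + 3)*(g^2 - 4*g) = (g - 4)*(g + 3)*(g)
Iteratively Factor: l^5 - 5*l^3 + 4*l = (l - 1)*(l^4 + l^3 - 4*l^2 - 4*l) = (l - 1)*(l + 2)*(l^3 - l^2 - 2*l) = l*(l - 1)*(l + 2)*(l^2 - l - 2) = l*(l - 2)*(l - 1)*(l + 2)*(l + 1)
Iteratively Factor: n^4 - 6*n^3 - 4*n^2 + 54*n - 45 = (n - 3)*(n^3 - 3*n^2 - 13*n + 15) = (n - 3)*(n - 1)*(n^2 - 2*n - 15) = (n - 3)*(n - 1)*(n + 3)*(n - 5)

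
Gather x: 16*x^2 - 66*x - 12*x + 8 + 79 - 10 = 16*x^2 - 78*x + 77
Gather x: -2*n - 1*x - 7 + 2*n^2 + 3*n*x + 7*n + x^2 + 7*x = 2*n^2 + 5*n + x^2 + x*(3*n + 6) - 7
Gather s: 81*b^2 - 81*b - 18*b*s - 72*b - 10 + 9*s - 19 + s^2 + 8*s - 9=81*b^2 - 153*b + s^2 + s*(17 - 18*b) - 38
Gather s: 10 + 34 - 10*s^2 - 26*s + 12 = -10*s^2 - 26*s + 56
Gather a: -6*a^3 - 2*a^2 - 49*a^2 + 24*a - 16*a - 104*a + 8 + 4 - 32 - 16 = -6*a^3 - 51*a^2 - 96*a - 36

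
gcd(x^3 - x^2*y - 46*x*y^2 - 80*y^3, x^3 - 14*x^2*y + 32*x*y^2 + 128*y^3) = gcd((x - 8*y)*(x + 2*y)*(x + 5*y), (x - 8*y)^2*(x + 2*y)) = x^2 - 6*x*y - 16*y^2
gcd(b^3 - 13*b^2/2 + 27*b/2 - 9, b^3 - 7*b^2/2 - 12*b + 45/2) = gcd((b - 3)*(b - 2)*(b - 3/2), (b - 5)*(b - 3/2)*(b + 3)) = b - 3/2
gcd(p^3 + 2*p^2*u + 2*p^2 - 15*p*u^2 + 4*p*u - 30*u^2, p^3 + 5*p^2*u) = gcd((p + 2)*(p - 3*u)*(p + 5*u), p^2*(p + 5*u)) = p + 5*u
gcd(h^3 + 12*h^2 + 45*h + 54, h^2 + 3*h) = h + 3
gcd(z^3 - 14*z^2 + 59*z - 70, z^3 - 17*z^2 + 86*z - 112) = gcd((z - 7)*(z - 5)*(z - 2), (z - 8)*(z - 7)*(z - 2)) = z^2 - 9*z + 14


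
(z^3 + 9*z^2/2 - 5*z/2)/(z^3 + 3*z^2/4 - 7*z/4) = 2*(2*z^2 + 9*z - 5)/(4*z^2 + 3*z - 7)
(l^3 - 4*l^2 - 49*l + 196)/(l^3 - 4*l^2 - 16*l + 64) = (l^2 - 49)/(l^2 - 16)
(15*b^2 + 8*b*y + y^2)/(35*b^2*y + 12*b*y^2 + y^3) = (3*b + y)/(y*(7*b + y))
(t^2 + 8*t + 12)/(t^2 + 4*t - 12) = (t + 2)/(t - 2)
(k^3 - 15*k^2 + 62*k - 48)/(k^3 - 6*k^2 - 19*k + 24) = (k - 6)/(k + 3)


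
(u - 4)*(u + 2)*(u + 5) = u^3 + 3*u^2 - 18*u - 40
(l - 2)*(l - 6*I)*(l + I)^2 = l^4 - 2*l^3 - 4*I*l^3 + 11*l^2 + 8*I*l^2 - 22*l + 6*I*l - 12*I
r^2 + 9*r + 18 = (r + 3)*(r + 6)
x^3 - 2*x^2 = x^2*(x - 2)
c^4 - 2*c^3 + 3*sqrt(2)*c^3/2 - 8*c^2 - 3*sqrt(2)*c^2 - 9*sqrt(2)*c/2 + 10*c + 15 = (c - 3)*(c + 1)*(c - sqrt(2))*(c + 5*sqrt(2)/2)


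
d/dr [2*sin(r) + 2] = 2*cos(r)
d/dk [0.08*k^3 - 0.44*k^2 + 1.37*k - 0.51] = 0.24*k^2 - 0.88*k + 1.37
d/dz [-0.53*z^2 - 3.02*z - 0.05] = -1.06*z - 3.02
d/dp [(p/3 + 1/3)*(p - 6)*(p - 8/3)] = p^2 - 46*p/9 + 22/9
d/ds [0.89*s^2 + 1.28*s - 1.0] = 1.78*s + 1.28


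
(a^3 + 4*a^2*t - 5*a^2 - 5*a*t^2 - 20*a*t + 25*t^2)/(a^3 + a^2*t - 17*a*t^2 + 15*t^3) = (5 - a)/(-a + 3*t)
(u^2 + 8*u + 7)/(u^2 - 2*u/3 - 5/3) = 3*(u + 7)/(3*u - 5)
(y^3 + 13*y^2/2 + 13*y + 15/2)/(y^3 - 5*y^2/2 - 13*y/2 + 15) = (y^2 + 4*y + 3)/(y^2 - 5*y + 6)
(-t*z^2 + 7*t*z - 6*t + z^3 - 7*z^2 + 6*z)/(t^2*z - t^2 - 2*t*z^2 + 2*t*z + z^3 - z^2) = (z - 6)/(-t + z)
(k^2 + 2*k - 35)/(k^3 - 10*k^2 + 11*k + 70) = (k + 7)/(k^2 - 5*k - 14)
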